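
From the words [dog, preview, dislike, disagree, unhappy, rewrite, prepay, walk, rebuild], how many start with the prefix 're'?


Checking each word for prefix 're':
  'dog' -> no (count: 0)
  'preview' -> no (count: 0)
  'dislike' -> no (count: 0)
  'disagree' -> no (count: 0)
  'unhappy' -> no (count: 0)
  'rewrite' -> YES, starts with 're' (count: 1)
  'prepay' -> no (count: 1)
  'walk' -> no (count: 1)
  'rebuild' -> YES, starts with 're' (count: 2)
Total with prefix 're': 2

2


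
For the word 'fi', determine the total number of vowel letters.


Scanning each character of 'fi':
  Position 1: 'f' -> consonant (running count: 0)
  Position 2: 'i' -> vowel (running count: 1)
Total vowels: 1

1


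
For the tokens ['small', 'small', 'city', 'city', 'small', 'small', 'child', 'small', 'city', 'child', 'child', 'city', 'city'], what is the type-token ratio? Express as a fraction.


Tokens: 13
Unique types: ('child', 'city', 'small') = 3
TTR = 3/13
Already in lowest terms.

3/13


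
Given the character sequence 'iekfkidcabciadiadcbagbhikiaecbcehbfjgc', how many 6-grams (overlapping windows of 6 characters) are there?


String 'iekfkidcabciadiadcbagbhikiaecbcehbfjgc' has length L = 38.
Number of overlapping n-grams = L - n + 1
Substituting: 38 - 6 + 1 = 33

33


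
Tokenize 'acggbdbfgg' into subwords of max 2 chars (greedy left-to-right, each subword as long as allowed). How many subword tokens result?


'acggbdbfgg' has 10 characters.
Chunking with max size 2:
  Chunk 1: 'ac' (positions 0-1)
  Chunk 2: 'gg' (positions 2-3)
  Chunk 3: 'bd' (positions 4-5)
  Chunk 4: 'bf' (positions 6-7)
  Chunk 5: 'gg' (positions 8-9)
Total chunks: ceil(10 / 2) = 5

5


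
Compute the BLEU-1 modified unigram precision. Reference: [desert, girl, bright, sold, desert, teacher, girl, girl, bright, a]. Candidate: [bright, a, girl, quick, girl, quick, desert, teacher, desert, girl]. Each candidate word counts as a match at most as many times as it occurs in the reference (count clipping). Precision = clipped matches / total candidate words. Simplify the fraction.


Reference word counts: {'a': 1, 'bright': 2, 'desert': 2, 'girl': 3, 'sold': 1, 'teacher': 1}
Checking each candidate word (with clipping):
  'bright' -> in reference (ref count 2, used 1/2) -> match (matches: 1)
  'a' -> in reference (ref count 1, used 1/1) -> match (matches: 2)
  'girl' -> in reference (ref count 3, used 1/3) -> match (matches: 3)
  'quick' -> not in reference -> no match (matches: 3)
  'girl' -> in reference (ref count 3, used 2/3) -> match (matches: 4)
  'quick' -> not in reference -> no match (matches: 4)
  'desert' -> in reference (ref count 2, used 1/2) -> match (matches: 5)
  'teacher' -> in reference (ref count 1, used 1/1) -> match (matches: 6)
  'desert' -> in reference (ref count 2, used 2/2) -> match (matches: 7)
  'girl' -> in reference (ref count 3, used 3/3) -> match (matches: 8)
Clipped matches: 8, Candidate length: 10
Precision = 8/10 = 4/5

4/5


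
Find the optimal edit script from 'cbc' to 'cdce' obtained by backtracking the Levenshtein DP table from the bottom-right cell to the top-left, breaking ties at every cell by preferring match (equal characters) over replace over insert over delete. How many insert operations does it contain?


Edit distance = 2. Backtracking from cell (3, 4) with preference match > replace > insert > delete,
then listing the resulting alignment 'cbc' -> 'cdce' left to right:
  Step 1: keep 'c'
  Step 2: replace b->d
  Step 3: keep 'c'
  Step 4: insert 'e' [insertion #1]
Total insertions: 1

1


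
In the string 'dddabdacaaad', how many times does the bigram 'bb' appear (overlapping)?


Scanning 'dddabdacaaad' for bigram 'bb':
  Position 0: 'dd' -> no
  Position 1: 'dd' -> no
  Position 2: 'da' -> no
  Position 3: 'ab' -> no
  Position 4: 'bd' -> no
  Position 5: 'da' -> no
  Position 6: 'ac' -> no
  Position 7: 'ca' -> no
  Position 8: 'aa' -> no
  Position 9: 'aa' -> no
  Position 10: 'ad' -> no
Total matches: 0

0


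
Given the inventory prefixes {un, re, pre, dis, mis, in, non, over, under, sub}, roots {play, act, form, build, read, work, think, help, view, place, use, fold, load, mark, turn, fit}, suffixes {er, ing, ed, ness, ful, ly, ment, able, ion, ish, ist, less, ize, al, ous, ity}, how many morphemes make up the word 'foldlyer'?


Segmenting 'foldlyer' against the inventory:
  'fold' -> root (morpheme 1)
  'ly' -> suffix (morpheme 2)
  'er' -> suffix (morpheme 3)
Total morphemes: 3

3


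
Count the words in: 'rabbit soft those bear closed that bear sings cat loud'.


Counting words by splitting on spaces:
  Word 1: 'rabbit'
  Word 2: 'soft'
  Word 3: 'those'
  Word 4: 'bear'
  Word 5: 'closed'
  Word 6: 'that'
  Word 7: 'bear'
  Word 8: 'sings'
  Word 9: 'cat'
  Word 10: 'loud'
Total words: 10

10


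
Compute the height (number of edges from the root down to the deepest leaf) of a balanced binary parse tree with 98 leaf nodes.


In a balanced binary tree with n leaves the deepest leaf is ceil(log2(n)) edges below the root.
log2(98) = 6.6147
ceil(6.6147) = 7
height (edges) = 7

7


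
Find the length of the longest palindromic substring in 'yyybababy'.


Scanning 'yyybababy' for palindromic substrings.
Substring at positions 2-8: 'ybababy'.
Check: reverse('ybababy') = 'ybababy' -> palindrome confirmed.
Neighbouring characters ('y' / '-') break symmetry, so it cannot extend further.
No longer palindromic substring exists; longest length = 7

7


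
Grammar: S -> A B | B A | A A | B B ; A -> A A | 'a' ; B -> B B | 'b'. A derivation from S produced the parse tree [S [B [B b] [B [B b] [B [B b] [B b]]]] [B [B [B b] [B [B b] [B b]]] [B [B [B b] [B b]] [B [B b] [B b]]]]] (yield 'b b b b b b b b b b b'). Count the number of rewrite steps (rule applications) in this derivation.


Every bracketed nonterminal node [X ...] in the tree is produced by exactly one rule application.
Reading the tree off as a leftmost derivation:
  Step 1: S  =>  B B   (applied S -> B B)
  Step 2: B B  =>  B B B   (applied B -> B B)
  Step 3: B B B  =>  b B B   (applied B -> b)
  Step 4: b B B  =>  b B B B   (applied B -> B B)
  Step 5: b B B B  =>  b b B B   (applied B -> b)
  Step 6: b b B B  =>  b b B B B   (applied B -> B B)
  Step 7: b b B B B  =>  b b b B B   (applied B -> b)
  Step 8: b b b B B  =>  b b b b B   (applied B -> b)
  Step 9: b b b b B  =>  b b b b B B   (applied B -> B B)
  Step 10: b b b b B B  =>  b b b b B B B   (applied B -> B B)
  Step 11: b b b b B B B  =>  b b b b b B B   (applied B -> b)
  Step 12: b b b b b B B  =>  b b b b b B B B   (applied B -> B B)
  Step 13: b b b b b B B B  =>  b b b b b b B B   (applied B -> b)
  Step 14: b b b b b b B B  =>  b b b b b b b B   (applied B -> b)
  Step 15: b b b b b b b B  =>  b b b b b b b B B   (applied B -> B B)
  Step 16: b b b b b b b B B  =>  b b b b b b b B B B   (applied B -> B B)
  Step 17: b b b b b b b B B B  =>  b b b b b b b b B B   (applied B -> b)
  Step 18: b b b b b b b b B B  =>  b b b b b b b b b B   (applied B -> b)
  Step 19: b b b b b b b b b B  =>  b b b b b b b b b B B   (applied B -> B B)
  Step 20: b b b b b b b b b B B  =>  b b b b b b b b b b B   (applied B -> b)
  Step 21: b b b b b b b b b b B  =>  b b b b b b b b b b b   (applied B -> b)
Final yield: b b b b b b b b b b b
Total rewrite steps: 21

21


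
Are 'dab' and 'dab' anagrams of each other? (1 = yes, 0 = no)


Sort characters of 'dab': 'abd'
Sort characters of 'dab': 'abd'
Sorted forms match -> they ARE anagrams
Result: 1

1


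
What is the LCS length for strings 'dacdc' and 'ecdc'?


DP table for LCS of 'dacdc' and 'ecdc':
       e  c  d  c
    0  0  0  0  0
  d 0  0  0  1  1
  a 0  0  0  1  1
  c 0  0  1  1  2
  d 0  0  1  2  2
  c 0  0  1  2  3
LCS: 'cdc'
LCS length = 3

3


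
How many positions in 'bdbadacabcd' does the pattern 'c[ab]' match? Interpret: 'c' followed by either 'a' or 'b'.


Pattern: c[ab] means 'c' followed by either 'a' or 'b'.
Scanning 'bdbadacabcd' position-by-position:
  Pos 0: window 'bd' -> no
  Pos 1: window 'db' -> no
  Pos 2: window 'ba' -> no
  Pos 3: window 'ad' -> no
  Pos 4: window 'da' -> no
  Pos 5: window 'ac' -> no
  Pos 6: window 'ca' -> MATCH
  Pos 7: window 'ab' -> no
  Pos 8: window 'bc' -> no
  Pos 9: window 'cd' -> no
  Pos 10: window 'd' -> no
Total matches: 1

1


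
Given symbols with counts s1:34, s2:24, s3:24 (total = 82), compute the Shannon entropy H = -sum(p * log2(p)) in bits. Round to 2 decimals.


Computing entropy H = -sum(p_i * log2(p_i)):
  s1: p = 34/82 = 0.4146, -p*log2(p) = 0.5266
  s2: p = 24/82 = 0.2927, -p*log2(p) = 0.5188
  s3: p = 24/82 = 0.2927, -p*log2(p) = 0.5188
H = sum of terms = 1.5642
Rounded to 2 decimals: 1.56

1.56


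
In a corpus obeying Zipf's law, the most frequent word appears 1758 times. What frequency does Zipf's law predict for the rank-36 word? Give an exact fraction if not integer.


Zipf's law: freq(rank) = f1 / rank
f1 = 1758, rank = 36
freq = 1758 / 36
GCD(1758, 36) = 6
Simplified: 293/6

293/6


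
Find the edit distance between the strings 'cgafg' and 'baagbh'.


Building DP table for s1='cgafg' (len 5) and s2='baagbh' (len 6):
       b  a  a  g  b  h
    0  1  2  3  4  5  6
  c 1  1  2  3  4  5  6
  g 2  2  2  3  3  4  5
  a 3  3  2  2  3  4  5
  f 4  4  3  3  3  4  5
  g 5  5  4  4  3  4  5
Edit distance = dp[5][6] = 5

5


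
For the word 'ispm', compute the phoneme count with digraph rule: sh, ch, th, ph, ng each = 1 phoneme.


Parsing 'ispm' greedily, digraphs first:
  'i' -> vowel phoneme (phonemes so far: 1)
  's' -> consonant phoneme (phonemes so far: 2)
  'p' -> consonant phoneme (phonemes so far: 3)
  'm' -> consonant phoneme (phonemes so far: 4)
Total phonemes: 4

4


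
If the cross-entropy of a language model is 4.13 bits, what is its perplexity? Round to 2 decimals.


Perplexity formula: PP = 2^H
H = 4.13
PP = 2^4.13
Decompose: 2^4.13 = 2^4 * 2^0.13
2^4 = 16, 2^0.13 ~ 1.0942937
PP ~ 16 * 1.0942937 = 17.5086992
Rounded to 2 decimals: 17.51

17.51


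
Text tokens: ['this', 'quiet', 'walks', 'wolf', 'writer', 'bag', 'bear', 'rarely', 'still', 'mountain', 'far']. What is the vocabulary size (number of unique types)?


Listing all tokens and tracking unique types:
  Token 1: 'this' -> NEW (unique so far: 1)
  Token 2: 'quiet' -> NEW (unique so far: 2)
  Token 3: 'walks' -> NEW (unique so far: 3)
  Token 4: 'wolf' -> NEW (unique so far: 4)
  Token 5: 'writer' -> NEW (unique so far: 5)
  Token 6: 'bag' -> NEW (unique so far: 6)
  Token 7: 'bear' -> NEW (unique so far: 7)
  Token 8: 'rarely' -> NEW (unique so far: 8)
  Token 9: 'still' -> NEW (unique so far: 9)
  Token 10: 'mountain' -> NEW (unique so far: 10)
  Token 11: 'far' -> NEW (unique so far: 11)
Unique types: ('bag', 'bear', 'far', 'mountain', 'quiet', 'rarely', 'still', 'this', 'walks', 'wolf', 'writer')
Vocabulary size: 11

11


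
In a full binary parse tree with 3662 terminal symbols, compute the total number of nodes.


Leaf nodes (terminals): 3662
Internal nodes = n - 1 = 3662 - 1 = 3661
Total = leaves + internal = 3662 + 3661 = 7323

7323


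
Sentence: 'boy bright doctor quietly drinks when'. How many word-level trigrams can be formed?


Word trigrams from [6] words:
  Trigram 1: (boy bright doctor)
  Trigram 2: (bright doctor quietly)
  Trigram 3: (doctor quietly drinks)
  Trigram 4: (quietly drinks when)
Total word trigrams: 6 - 2 = 4

4


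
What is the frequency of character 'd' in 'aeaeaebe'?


Scanning 'aeaeaebe' for 'd':
  No matches found.
Total occurrences of 'd': 0

0


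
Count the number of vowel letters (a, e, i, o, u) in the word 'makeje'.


Scanning each character of 'makeje':
  Position 1: 'm' -> consonant (running count: 0)
  Position 2: 'a' -> vowel (running count: 1)
  Position 3: 'k' -> consonant (running count: 1)
  Position 4: 'e' -> vowel (running count: 2)
  Position 5: 'j' -> consonant (running count: 2)
  Position 6: 'e' -> vowel (running count: 3)
Total vowels: 3

3


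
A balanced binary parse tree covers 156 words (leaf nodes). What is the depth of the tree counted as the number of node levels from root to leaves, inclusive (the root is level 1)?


In a balanced binary tree with n leaves the deepest leaf is ceil(log2(n)) edges below the root,
so counting node levels inclusive of root and leaves gives ceil(log2(n)) + 1 levels.
log2(156) = 7.2854
ceil(7.2854) = 8
levels = 8 + 1 = 9

9


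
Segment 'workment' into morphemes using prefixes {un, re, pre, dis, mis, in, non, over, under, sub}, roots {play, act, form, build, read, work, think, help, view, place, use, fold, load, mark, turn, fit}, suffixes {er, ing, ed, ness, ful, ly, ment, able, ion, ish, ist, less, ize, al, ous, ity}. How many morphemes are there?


Segmenting 'workment' against the inventory:
  'work' -> root (morpheme 1)
  'ment' -> suffix (morpheme 2)
Total morphemes: 2

2


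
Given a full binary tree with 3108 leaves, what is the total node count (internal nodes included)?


Leaf nodes (terminals): 3108
Internal nodes = n - 1 = 3108 - 1 = 3107
Total = leaves + internal = 3108 + 3107 = 6215

6215


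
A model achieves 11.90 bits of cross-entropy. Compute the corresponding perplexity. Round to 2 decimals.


Perplexity formula: PP = 2^H
H = 11.90
PP = 2^11.90
Decompose: 2^11.90 = 2^11 * 2^0.90
2^11 = 2048, 2^0.90 ~ 1.8660660
PP ~ 2048 * 1.8660660 = 3821.7031680
Rounded to 2 decimals: 3821.70

3821.70


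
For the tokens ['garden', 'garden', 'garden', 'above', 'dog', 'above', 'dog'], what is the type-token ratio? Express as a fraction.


Tokens: 7
Unique types: ('above', 'dog', 'garden') = 3
TTR = 3/7
Already in lowest terms.

3/7


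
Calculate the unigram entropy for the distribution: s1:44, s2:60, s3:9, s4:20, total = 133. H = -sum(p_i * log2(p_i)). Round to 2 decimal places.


Computing entropy H = -sum(p_i * log2(p_i)):
  s1: p = 44/133 = 0.3308, -p*log2(p) = 0.5280
  s2: p = 60/133 = 0.4511, -p*log2(p) = 0.5181
  s3: p = 9/133 = 0.0677, -p*log2(p) = 0.2629
  s4: p = 20/133 = 0.1504, -p*log2(p) = 0.4110
H = sum of terms = 1.7200
Rounded to 2 decimals: 1.72

1.72


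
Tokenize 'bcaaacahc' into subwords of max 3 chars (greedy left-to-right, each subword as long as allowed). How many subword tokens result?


'bcaaacahc' has 9 characters.
Chunking with max size 3:
  Chunk 1: 'bca' (positions 0-2)
  Chunk 2: 'aac' (positions 3-5)
  Chunk 3: 'ahc' (positions 6-8)
Total chunks: ceil(9 / 3) = 3

3


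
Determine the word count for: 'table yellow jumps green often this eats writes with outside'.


Counting words by splitting on spaces:
  Word 1: 'table'
  Word 2: 'yellow'
  Word 3: 'jumps'
  Word 4: 'green'
  Word 5: 'often'
  Word 6: 'this'
  Word 7: 'eats'
  Word 8: 'writes'
  Word 9: 'with'
  Word 10: 'outside'
Total words: 10

10


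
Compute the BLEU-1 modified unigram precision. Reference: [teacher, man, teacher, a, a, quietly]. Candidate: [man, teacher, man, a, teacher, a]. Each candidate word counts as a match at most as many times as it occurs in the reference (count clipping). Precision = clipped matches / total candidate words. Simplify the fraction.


Reference word counts: {'a': 2, 'man': 1, 'quietly': 1, 'teacher': 2}
Checking each candidate word (with clipping):
  'man' -> in reference (ref count 1, used 1/1) -> match (matches: 1)
  'teacher' -> in reference (ref count 2, used 1/2) -> match (matches: 2)
  'man' -> ref count 1 already used up (1/1) -> clipped, no match (matches: 2)
  'a' -> in reference (ref count 2, used 1/2) -> match (matches: 3)
  'teacher' -> in reference (ref count 2, used 2/2) -> match (matches: 4)
  'a' -> in reference (ref count 2, used 2/2) -> match (matches: 5)
Clipped matches: 5, Candidate length: 6
Precision = 5/6

5/6


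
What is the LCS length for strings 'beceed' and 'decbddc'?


DP table for LCS of 'beceed' and 'decbddc':
       d  e  c  b  d  d  c
    0  0  0  0  0  0  0  0
  b 0  0  0  0  1  1  1  1
  e 0  0  1  1  1  1  1  1
  c 0  0  1  2  2  2  2  2
  e 0  0  1  2  2  2  2  2
  e 0  0  1  2  2  2  2  2
  d 0  1  1  2  2  3  3  3
LCS: 'ecd'
LCS length = 3

3


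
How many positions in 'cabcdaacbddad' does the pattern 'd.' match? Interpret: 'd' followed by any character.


Pattern: d. means 'd' followed by any character.
Scanning 'cabcdaacbddad' position-by-position:
  Pos 0: window 'ca' -> no
  Pos 1: window 'ab' -> no
  Pos 2: window 'bc' -> no
  Pos 3: window 'cd' -> no
  Pos 4: window 'da' -> MATCH
  Pos 5: window 'aa' -> no
  Pos 6: window 'ac' -> no
  Pos 7: window 'cb' -> no
  Pos 8: window 'bd' -> no
  Pos 9: window 'dd' -> MATCH
  Pos 10: window 'da' -> MATCH
  Pos 11: window 'ad' -> no
  Pos 12: window 'd' -> no
Total matches: 3

3


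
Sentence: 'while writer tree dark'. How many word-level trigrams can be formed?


Word trigrams from [4] words:
  Trigram 1: (while writer tree)
  Trigram 2: (writer tree dark)
Total word trigrams: 4 - 2 = 2

2


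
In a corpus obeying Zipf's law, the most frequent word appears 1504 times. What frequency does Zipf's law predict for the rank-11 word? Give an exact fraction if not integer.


Zipf's law: freq(rank) = f1 / rank
f1 = 1504, rank = 11
freq = 1504 / 11
GCD(1504, 11) = 1
Simplified: 1504/11

1504/11


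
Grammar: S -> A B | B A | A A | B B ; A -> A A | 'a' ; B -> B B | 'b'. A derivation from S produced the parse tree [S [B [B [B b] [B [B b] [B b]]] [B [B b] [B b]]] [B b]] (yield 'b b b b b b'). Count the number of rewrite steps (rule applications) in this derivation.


Every bracketed nonterminal node [X ...] in the tree is produced by exactly one rule application.
Reading the tree off as a leftmost derivation:
  Step 1: S  =>  B B   (applied S -> B B)
  Step 2: B B  =>  B B B   (applied B -> B B)
  Step 3: B B B  =>  B B B B   (applied B -> B B)
  Step 4: B B B B  =>  b B B B   (applied B -> b)
  Step 5: b B B B  =>  b B B B B   (applied B -> B B)
  Step 6: b B B B B  =>  b b B B B   (applied B -> b)
  Step 7: b b B B B  =>  b b b B B   (applied B -> b)
  Step 8: b b b B B  =>  b b b B B B   (applied B -> B B)
  Step 9: b b b B B B  =>  b b b b B B   (applied B -> b)
  Step 10: b b b b B B  =>  b b b b b B   (applied B -> b)
  Step 11: b b b b b B  =>  b b b b b b   (applied B -> b)
Final yield: b b b b b b
Total rewrite steps: 11

11


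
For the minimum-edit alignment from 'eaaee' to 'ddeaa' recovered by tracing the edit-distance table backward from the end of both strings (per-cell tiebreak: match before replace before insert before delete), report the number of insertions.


Edit distance = 4. Backtracking from cell (5, 5) with preference match > replace > insert > delete,
then listing the resulting alignment 'eaaee' -> 'ddeaa' left to right:
  Step 1: insert 'd' [insertion #1]
  Step 2: insert 'd' [insertion #2]
  Step 3: keep 'e'
  Step 4: keep 'a'
  Step 5: keep 'a'
  Step 6: delete 'e'
  Step 7: delete 'e'
Total insertions: 2

2


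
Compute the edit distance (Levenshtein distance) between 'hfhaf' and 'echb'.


Building DP table for s1='hfhaf' (len 5) and s2='echb' (len 4):
       e  c  h  b
    0  1  2  3  4
  h 1  1  2  2  3
  f 2  2  2  3  3
  h 3  3  3  2  3
  a 4  4  4  3  3
  f 5  5  5  4  4
Edit distance = dp[5][4] = 4

4


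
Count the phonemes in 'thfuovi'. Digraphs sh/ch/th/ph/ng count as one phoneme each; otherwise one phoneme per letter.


Parsing 'thfuovi' greedily, digraphs first:
  'th' -> digraph (1 consonant phoneme) (phonemes so far: 1)
  'f' -> consonant phoneme (phonemes so far: 2)
  'u' -> vowel phoneme (phonemes so far: 3)
  'o' -> vowel phoneme (phonemes so far: 4)
  'v' -> consonant phoneme (phonemes so far: 5)
  'i' -> vowel phoneme (phonemes so far: 6)
Total phonemes: 6

6


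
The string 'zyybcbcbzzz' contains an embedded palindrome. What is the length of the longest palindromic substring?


Scanning 'zyybcbcbzzz' for palindromic substrings.
Substring at positions 3-7: 'bcbcb'.
Check: reverse('bcbcb') = 'bcbcb' -> palindrome confirmed.
Neighbouring characters ('y' / 'z') break symmetry, so it cannot extend further.
No longer palindromic substring exists; longest length = 5

5


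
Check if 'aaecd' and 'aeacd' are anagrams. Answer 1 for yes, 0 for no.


Sort characters of 'aaecd': 'aacde'
Sort characters of 'aeacd': 'aacde'
Sorted forms match -> they ARE anagrams
Result: 1

1


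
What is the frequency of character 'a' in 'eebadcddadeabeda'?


Scanning 'eebadcddadeabeda' for 'a':
  Position 3: 'a' -> MATCH (count: 1)
  Position 8: 'a' -> MATCH (count: 2)
  Position 11: 'a' -> MATCH (count: 3)
  Position 15: 'a' -> MATCH (count: 4)
Total occurrences of 'a': 4

4


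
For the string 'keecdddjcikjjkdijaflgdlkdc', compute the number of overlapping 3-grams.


String 'keecdddjcikjjkdijaflgdlkdc' has length L = 26.
Number of overlapping n-grams = L - n + 1
Substituting: 26 - 3 + 1 = 24

24


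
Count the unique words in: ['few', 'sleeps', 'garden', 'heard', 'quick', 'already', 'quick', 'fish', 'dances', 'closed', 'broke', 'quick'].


Listing all tokens and tracking unique types:
  Token 1: 'few' -> NEW (unique so far: 1)
  Token 2: 'sleeps' -> NEW (unique so far: 2)
  Token 3: 'garden' -> NEW (unique so far: 3)
  Token 4: 'heard' -> NEW (unique so far: 4)
  Token 5: 'quick' -> NEW (unique so far: 5)
  Token 6: 'already' -> NEW (unique so far: 6)
  Token 7: 'quick' -> duplicate (unique so far: 6)
  Token 8: 'fish' -> NEW (unique so far: 7)
  Token 9: 'dances' -> NEW (unique so far: 8)
  Token 10: 'closed' -> NEW (unique so far: 9)
  Token 11: 'broke' -> NEW (unique so far: 10)
  Token 12: 'quick' -> duplicate (unique so far: 10)
Unique types: ('already', 'broke', 'closed', 'dances', 'few', 'fish', 'garden', 'heard', 'quick', 'sleeps')
Vocabulary size: 10

10


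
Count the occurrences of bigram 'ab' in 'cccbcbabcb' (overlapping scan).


Scanning 'cccbcbabcb' for bigram 'ab':
  Position 0: 'cc' -> no
  Position 1: 'cc' -> no
  Position 2: 'cb' -> no
  Position 3: 'bc' -> no
  Position 4: 'cb' -> no
  Position 5: 'ba' -> no
  Position 6: 'ab' -> MATCH
  Position 7: 'bc' -> no
  Position 8: 'cb' -> no
Total matches: 1

1


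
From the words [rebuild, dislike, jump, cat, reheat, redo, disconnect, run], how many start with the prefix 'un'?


Checking each word for prefix 'un':
  'rebuild' -> no (count: 0)
  'dislike' -> no (count: 0)
  'jump' -> no (count: 0)
  'cat' -> no (count: 0)
  'reheat' -> no (count: 0)
  'redo' -> no (count: 0)
  'disconnect' -> no (count: 0)
  'run' -> no (count: 0)
Total with prefix 'un': 0

0


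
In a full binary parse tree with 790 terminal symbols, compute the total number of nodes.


Leaf nodes (terminals): 790
Internal nodes = n - 1 = 790 - 1 = 789
Total = leaves + internal = 790 + 789 = 1579

1579


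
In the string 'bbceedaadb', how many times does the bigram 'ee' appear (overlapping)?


Scanning 'bbceedaadb' for bigram 'ee':
  Position 0: 'bb' -> no
  Position 1: 'bc' -> no
  Position 2: 'ce' -> no
  Position 3: 'ee' -> MATCH
  Position 4: 'ed' -> no
  Position 5: 'da' -> no
  Position 6: 'aa' -> no
  Position 7: 'ad' -> no
  Position 8: 'db' -> no
Total matches: 1

1


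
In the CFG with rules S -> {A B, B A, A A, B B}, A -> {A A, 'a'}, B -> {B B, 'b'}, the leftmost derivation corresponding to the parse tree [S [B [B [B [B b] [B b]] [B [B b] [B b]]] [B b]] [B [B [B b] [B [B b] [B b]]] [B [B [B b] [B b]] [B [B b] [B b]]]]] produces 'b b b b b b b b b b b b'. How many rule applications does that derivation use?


Every bracketed nonterminal node [X ...] in the tree is produced by exactly one rule application.
Reading the tree off as a leftmost derivation:
  Step 1: S  =>  B B   (applied S -> B B)
  Step 2: B B  =>  B B B   (applied B -> B B)
  Step 3: B B B  =>  B B B B   (applied B -> B B)
  Step 4: B B B B  =>  B B B B B   (applied B -> B B)
  Step 5: B B B B B  =>  b B B B B   (applied B -> b)
  Step 6: b B B B B  =>  b b B B B   (applied B -> b)
  Step 7: b b B B B  =>  b b B B B B   (applied B -> B B)
  Step 8: b b B B B B  =>  b b b B B B   (applied B -> b)
  Step 9: b b b B B B  =>  b b b b B B   (applied B -> b)
  Step 10: b b b b B B  =>  b b b b b B   (applied B -> b)
  Step 11: b b b b b B  =>  b b b b b B B   (applied B -> B B)
  Step 12: b b b b b B B  =>  b b b b b B B B   (applied B -> B B)
  Step 13: b b b b b B B B  =>  b b b b b b B B   (applied B -> b)
  Step 14: b b b b b b B B  =>  b b b b b b B B B   (applied B -> B B)
  Step 15: b b b b b b B B B  =>  b b b b b b b B B   (applied B -> b)
  Step 16: b b b b b b b B B  =>  b b b b b b b b B   (applied B -> b)
  Step 17: b b b b b b b b B  =>  b b b b b b b b B B   (applied B -> B B)
  Step 18: b b b b b b b b B B  =>  b b b b b b b b B B B   (applied B -> B B)
  Step 19: b b b b b b b b B B B  =>  b b b b b b b b b B B   (applied B -> b)
  Step 20: b b b b b b b b b B B  =>  b b b b b b b b b b B   (applied B -> b)
  Step 21: b b b b b b b b b b B  =>  b b b b b b b b b b B B   (applied B -> B B)
  Step 22: b b b b b b b b b b B B  =>  b b b b b b b b b b b B   (applied B -> b)
  Step 23: b b b b b b b b b b b B  =>  b b b b b b b b b b b b   (applied B -> b)
Final yield: b b b b b b b b b b b b
Total rewrite steps: 23

23


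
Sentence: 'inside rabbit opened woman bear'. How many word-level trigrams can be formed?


Word trigrams from [5] words:
  Trigram 1: (inside rabbit opened)
  Trigram 2: (rabbit opened woman)
  Trigram 3: (opened woman bear)
Total word trigrams: 5 - 2 = 3

3


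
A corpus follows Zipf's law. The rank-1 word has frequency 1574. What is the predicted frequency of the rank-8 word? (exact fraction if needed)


Zipf's law: freq(rank) = f1 / rank
f1 = 1574, rank = 8
freq = 1574 / 8
GCD(1574, 8) = 2
Simplified: 787/4

787/4


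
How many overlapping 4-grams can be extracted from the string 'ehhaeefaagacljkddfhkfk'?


String 'ehhaeefaagacljkddfhkfk' has length L = 22.
Number of overlapping n-grams = L - n + 1
Substituting: 22 - 4 + 1 = 19

19


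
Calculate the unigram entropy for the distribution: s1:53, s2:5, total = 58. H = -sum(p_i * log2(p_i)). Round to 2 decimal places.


Computing entropy H = -sum(p_i * log2(p_i)):
  s1: p = 53/58 = 0.9138, -p*log2(p) = 0.1188
  s2: p = 5/58 = 0.0862, -p*log2(p) = 0.3048
H = sum of terms = 0.4236
Rounded to 2 decimals: 0.42

0.42


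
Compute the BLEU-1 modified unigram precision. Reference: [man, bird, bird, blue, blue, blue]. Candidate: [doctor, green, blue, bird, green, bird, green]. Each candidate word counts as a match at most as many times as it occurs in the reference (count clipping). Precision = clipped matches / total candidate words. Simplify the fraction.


Reference word counts: {'bird': 2, 'blue': 3, 'man': 1}
Checking each candidate word (with clipping):
  'doctor' -> not in reference -> no match (matches: 0)
  'green' -> not in reference -> no match (matches: 0)
  'blue' -> in reference (ref count 3, used 1/3) -> match (matches: 1)
  'bird' -> in reference (ref count 2, used 1/2) -> match (matches: 2)
  'green' -> not in reference -> no match (matches: 2)
  'bird' -> in reference (ref count 2, used 2/2) -> match (matches: 3)
  'green' -> not in reference -> no match (matches: 3)
Clipped matches: 3, Candidate length: 7
Precision = 3/7

3/7


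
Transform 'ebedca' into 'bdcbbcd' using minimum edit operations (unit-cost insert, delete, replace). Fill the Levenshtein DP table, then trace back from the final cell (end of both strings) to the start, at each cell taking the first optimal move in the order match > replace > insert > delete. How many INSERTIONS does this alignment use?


Edit distance = 6. Backtracking from cell (6, 7) with preference match > replace > insert > delete,
then listing the resulting alignment 'ebedca' -> 'bdcbbcd' left to right:
  Step 1: insert 'b' [insertion #1]
  Step 2: replace e->d
  Step 3: replace b->c
  Step 4: replace e->b
  Step 5: replace d->b
  Step 6: keep 'c'
  Step 7: replace a->d
Total insertions: 1

1


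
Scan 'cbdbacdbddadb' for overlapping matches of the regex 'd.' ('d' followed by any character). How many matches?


Pattern: d. means 'd' followed by any character.
Scanning 'cbdbacdbddadb' position-by-position:
  Pos 0: window 'cb' -> no
  Pos 1: window 'bd' -> no
  Pos 2: window 'db' -> MATCH
  Pos 3: window 'ba' -> no
  Pos 4: window 'ac' -> no
  Pos 5: window 'cd' -> no
  Pos 6: window 'db' -> MATCH
  Pos 7: window 'bd' -> no
  Pos 8: window 'dd' -> MATCH
  Pos 9: window 'da' -> MATCH
  Pos 10: window 'ad' -> no
  Pos 11: window 'db' -> MATCH
  Pos 12: window 'b' -> no
Total matches: 5

5


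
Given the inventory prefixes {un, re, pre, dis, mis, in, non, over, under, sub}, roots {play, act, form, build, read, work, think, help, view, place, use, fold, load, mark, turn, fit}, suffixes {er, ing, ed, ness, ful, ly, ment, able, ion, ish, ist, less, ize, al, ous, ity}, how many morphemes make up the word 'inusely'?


Segmenting 'inusely' against the inventory:
  'in' -> prefix (morpheme 1)
  'use' -> root (morpheme 2)
  'ly' -> suffix (morpheme 3)
Total morphemes: 3

3


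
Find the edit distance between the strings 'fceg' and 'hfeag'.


Building DP table for s1='fceg' (len 4) and s2='hfeag' (len 5):
       h  f  e  a  g
    0  1  2  3  4  5
  f 1  1  1  2  3  4
  c 2  2  2  2  3  4
  e 3  3  3  2  3  4
  g 4  4  4  3  3  3
Edit distance = dp[4][5] = 3

3


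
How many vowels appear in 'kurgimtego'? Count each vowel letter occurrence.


Scanning each character of 'kurgimtego':
  Position 1: 'k' -> consonant (running count: 0)
  Position 2: 'u' -> vowel (running count: 1)
  Position 3: 'r' -> consonant (running count: 1)
  Position 4: 'g' -> consonant (running count: 1)
  Position 5: 'i' -> vowel (running count: 2)
  Position 6: 'm' -> consonant (running count: 2)
  Position 7: 't' -> consonant (running count: 2)
  Position 8: 'e' -> vowel (running count: 3)
  Position 9: 'g' -> consonant (running count: 3)
  Position 10: 'o' -> vowel (running count: 4)
Total vowels: 4

4


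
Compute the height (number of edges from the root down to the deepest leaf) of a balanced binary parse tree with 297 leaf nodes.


In a balanced binary tree with n leaves the deepest leaf is ceil(log2(n)) edges below the root.
log2(297) = 8.2143
ceil(8.2143) = 9
height (edges) = 9

9


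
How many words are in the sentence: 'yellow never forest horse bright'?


Counting words by splitting on spaces:
  Word 1: 'yellow'
  Word 2: 'never'
  Word 3: 'forest'
  Word 4: 'horse'
  Word 5: 'bright'
Total words: 5

5


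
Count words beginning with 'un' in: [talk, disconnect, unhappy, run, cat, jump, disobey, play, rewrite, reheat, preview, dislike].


Checking each word for prefix 'un':
  'talk' -> no (count: 0)
  'disconnect' -> no (count: 0)
  'unhappy' -> YES, starts with 'un' (count: 1)
  'run' -> no (count: 1)
  'cat' -> no (count: 1)
  'jump' -> no (count: 1)
  'disobey' -> no (count: 1)
  'play' -> no (count: 1)
  'rewrite' -> no (count: 1)
  'reheat' -> no (count: 1)
  'preview' -> no (count: 1)
  'dislike' -> no (count: 1)
Total with prefix 'un': 1

1


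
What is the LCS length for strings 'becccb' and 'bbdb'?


DP table for LCS of 'becccb' and 'bbdb':
       b  b  d  b
    0  0  0  0  0
  b 0  1  1  1  1
  e 0  1  1  1  1
  c 0  1  1  1  1
  c 0  1  1  1  1
  c 0  1  1  1  1
  b 0  1  2  2  2
LCS: 'bb'
LCS length = 2

2


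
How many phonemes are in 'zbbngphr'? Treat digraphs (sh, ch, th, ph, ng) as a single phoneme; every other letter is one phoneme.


Parsing 'zbbngphr' greedily, digraphs first:
  'z' -> consonant phoneme (phonemes so far: 1)
  'b' -> consonant phoneme (phonemes so far: 2)
  'b' -> consonant phoneme (phonemes so far: 3)
  'ng' -> digraph (1 consonant phoneme) (phonemes so far: 4)
  'ph' -> digraph (1 consonant phoneme) (phonemes so far: 5)
  'r' -> consonant phoneme (phonemes so far: 6)
Total phonemes: 6

6


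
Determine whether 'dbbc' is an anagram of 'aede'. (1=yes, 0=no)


Sort characters of 'dbbc': 'bbcd'
Sort characters of 'aede': 'adee'
Sorted forms differ -> they are NOT anagrams
Result: 0

0


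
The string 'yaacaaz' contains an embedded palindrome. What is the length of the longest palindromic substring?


Scanning 'yaacaaz' for palindromic substrings.
Substring at positions 1-5: 'aacaa'.
Check: reverse('aacaa') = 'aacaa' -> palindrome confirmed.
Neighbouring characters ('y' / 'z') break symmetry, so it cannot extend further.
No longer palindromic substring exists; longest length = 5

5


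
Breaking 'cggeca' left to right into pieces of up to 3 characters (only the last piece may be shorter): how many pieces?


'cggeca' has 6 characters.
Chunking with max size 3:
  Chunk 1: 'cgg' (positions 0-2)
  Chunk 2: 'eca' (positions 3-5)
Total chunks: ceil(6 / 3) = 2

2


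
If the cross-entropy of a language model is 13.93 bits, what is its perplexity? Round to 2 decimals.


Perplexity formula: PP = 2^H
H = 13.93
PP = 2^13.93
Decompose: 2^13.93 = 2^13 * 2^0.93
2^13 = 8192, 2^0.93 ~ 1.9052760
PP ~ 8192 * 1.9052760 = 15608.0209920
Rounded to 2 decimals: 15608.02

15608.02


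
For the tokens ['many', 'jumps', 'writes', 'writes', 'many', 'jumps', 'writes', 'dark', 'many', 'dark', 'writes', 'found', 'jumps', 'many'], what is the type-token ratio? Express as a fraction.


Tokens: 14
Unique types: ('dark', 'found', 'jumps', 'many', 'writes') = 5
TTR = 5/14
Already in lowest terms.

5/14


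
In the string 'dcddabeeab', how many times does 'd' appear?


Scanning 'dcddabeeab' for 'd':
  Position 0: 'd' -> MATCH (count: 1)
  Position 2: 'd' -> MATCH (count: 2)
  Position 3: 'd' -> MATCH (count: 3)
Total occurrences of 'd': 3

3


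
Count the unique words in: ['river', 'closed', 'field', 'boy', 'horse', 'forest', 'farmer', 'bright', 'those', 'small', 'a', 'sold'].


Listing all tokens and tracking unique types:
  Token 1: 'river' -> NEW (unique so far: 1)
  Token 2: 'closed' -> NEW (unique so far: 2)
  Token 3: 'field' -> NEW (unique so far: 3)
  Token 4: 'boy' -> NEW (unique so far: 4)
  Token 5: 'horse' -> NEW (unique so far: 5)
  Token 6: 'forest' -> NEW (unique so far: 6)
  Token 7: 'farmer' -> NEW (unique so far: 7)
  Token 8: 'bright' -> NEW (unique so far: 8)
  Token 9: 'those' -> NEW (unique so far: 9)
  Token 10: 'small' -> NEW (unique so far: 10)
  Token 11: 'a' -> NEW (unique so far: 11)
  Token 12: 'sold' -> NEW (unique so far: 12)
Unique types: ('a', 'boy', 'bright', 'closed', 'farmer', 'field', 'forest', 'horse', 'river', 'small', 'sold', 'those')
Vocabulary size: 12

12


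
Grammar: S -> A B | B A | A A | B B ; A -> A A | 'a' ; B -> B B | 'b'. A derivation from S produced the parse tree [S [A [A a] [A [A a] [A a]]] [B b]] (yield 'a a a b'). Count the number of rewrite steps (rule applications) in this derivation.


Every bracketed nonterminal node [X ...] in the tree is produced by exactly one rule application.
Reading the tree off as a leftmost derivation:
  Step 1: S  =>  A B   (applied S -> A B)
  Step 2: A B  =>  A A B   (applied A -> A A)
  Step 3: A A B  =>  a A B   (applied A -> a)
  Step 4: a A B  =>  a A A B   (applied A -> A A)
  Step 5: a A A B  =>  a a A B   (applied A -> a)
  Step 6: a a A B  =>  a a a B   (applied A -> a)
  Step 7: a a a B  =>  a a a b   (applied B -> b)
Final yield: a a a b
Total rewrite steps: 7

7


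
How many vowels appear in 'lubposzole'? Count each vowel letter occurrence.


Scanning each character of 'lubposzole':
  Position 1: 'l' -> consonant (running count: 0)
  Position 2: 'u' -> vowel (running count: 1)
  Position 3: 'b' -> consonant (running count: 1)
  Position 4: 'p' -> consonant (running count: 1)
  Position 5: 'o' -> vowel (running count: 2)
  Position 6: 's' -> consonant (running count: 2)
  Position 7: 'z' -> consonant (running count: 2)
  Position 8: 'o' -> vowel (running count: 3)
  Position 9: 'l' -> consonant (running count: 3)
  Position 10: 'e' -> vowel (running count: 4)
Total vowels: 4

4


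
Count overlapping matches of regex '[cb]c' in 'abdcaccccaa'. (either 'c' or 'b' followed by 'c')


Pattern: [cb]c means either 'c' or 'b' followed by 'c'.
Scanning 'abdcaccccaa' position-by-position:
  Pos 0: window 'ab' -> no
  Pos 1: window 'bd' -> no
  Pos 2: window 'dc' -> no
  Pos 3: window 'ca' -> no
  Pos 4: window 'ac' -> no
  Pos 5: window 'cc' -> MATCH
  Pos 6: window 'cc' -> MATCH
  Pos 7: window 'cc' -> MATCH
  Pos 8: window 'ca' -> no
  Pos 9: window 'aa' -> no
  Pos 10: window 'a' -> no
Total matches: 3

3


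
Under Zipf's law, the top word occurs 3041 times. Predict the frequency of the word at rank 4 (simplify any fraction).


Zipf's law: freq(rank) = f1 / rank
f1 = 3041, rank = 4
freq = 3041 / 4
GCD(3041, 4) = 1
Simplified: 3041/4

3041/4


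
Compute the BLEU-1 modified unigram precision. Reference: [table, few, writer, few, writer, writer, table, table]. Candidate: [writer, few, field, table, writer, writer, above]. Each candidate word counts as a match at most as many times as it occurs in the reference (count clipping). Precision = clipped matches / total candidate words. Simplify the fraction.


Reference word counts: {'few': 2, 'table': 3, 'writer': 3}
Checking each candidate word (with clipping):
  'writer' -> in reference (ref count 3, used 1/3) -> match (matches: 1)
  'few' -> in reference (ref count 2, used 1/2) -> match (matches: 2)
  'field' -> not in reference -> no match (matches: 2)
  'table' -> in reference (ref count 3, used 1/3) -> match (matches: 3)
  'writer' -> in reference (ref count 3, used 2/3) -> match (matches: 4)
  'writer' -> in reference (ref count 3, used 3/3) -> match (matches: 5)
  'above' -> not in reference -> no match (matches: 5)
Clipped matches: 5, Candidate length: 7
Precision = 5/7

5/7


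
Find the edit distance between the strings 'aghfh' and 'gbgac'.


Building DP table for s1='aghfh' (len 5) and s2='gbgac' (len 5):
       g  b  g  a  c
    0  1  2  3  4  5
  a 1  1  2  3  3  4
  g 2  1  2  2  3  4
  h 3  2  2  3  3  4
  f 4  3  3  3  4  4
  h 5  4  4  4  4  5
Edit distance = dp[5][5] = 5

5


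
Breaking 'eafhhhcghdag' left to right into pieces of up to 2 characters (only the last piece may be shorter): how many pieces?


'eafhhhcghdag' has 12 characters.
Chunking with max size 2:
  Chunk 1: 'ea' (positions 0-1)
  Chunk 2: 'fh' (positions 2-3)
  Chunk 3: 'hh' (positions 4-5)
  Chunk 4: 'cg' (positions 6-7)
  Chunk 5: 'hd' (positions 8-9)
  Chunk 6: 'ag' (positions 10-11)
Total chunks: ceil(12 / 2) = 6

6


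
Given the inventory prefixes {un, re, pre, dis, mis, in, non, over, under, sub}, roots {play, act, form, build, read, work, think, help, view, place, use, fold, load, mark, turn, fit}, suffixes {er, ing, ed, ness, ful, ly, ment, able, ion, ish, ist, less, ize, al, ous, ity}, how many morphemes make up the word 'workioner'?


Segmenting 'workioner' against the inventory:
  'work' -> root (morpheme 1)
  'ion' -> suffix (morpheme 2)
  'er' -> suffix (morpheme 3)
Total morphemes: 3

3


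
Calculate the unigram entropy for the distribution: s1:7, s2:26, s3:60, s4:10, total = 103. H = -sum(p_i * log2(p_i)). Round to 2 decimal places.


Computing entropy H = -sum(p_i * log2(p_i)):
  s1: p = 7/103 = 0.0680, -p*log2(p) = 0.2636
  s2: p = 26/103 = 0.2524, -p*log2(p) = 0.5013
  s3: p = 60/103 = 0.5825, -p*log2(p) = 0.4541
  s4: p = 10/103 = 0.0971, -p*log2(p) = 0.3267
H = sum of terms = 1.5457
Rounded to 2 decimals: 1.55

1.55


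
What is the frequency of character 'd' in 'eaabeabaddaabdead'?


Scanning 'eaabeabaddaabdead' for 'd':
  Position 8: 'd' -> MATCH (count: 1)
  Position 9: 'd' -> MATCH (count: 2)
  Position 13: 'd' -> MATCH (count: 3)
  Position 16: 'd' -> MATCH (count: 4)
Total occurrences of 'd': 4

4


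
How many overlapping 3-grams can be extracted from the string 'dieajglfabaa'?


String 'dieajglfabaa' has length L = 12.
Number of overlapping n-grams = L - n + 1
Substituting: 12 - 3 + 1 = 10

10


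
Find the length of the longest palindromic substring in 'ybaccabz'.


Scanning 'ybaccabz' for palindromic substrings.
Substring at positions 1-6: 'baccab'.
Check: reverse('baccab') = 'baccab' -> palindrome confirmed.
Neighbouring characters ('y' / 'z') break symmetry, so it cannot extend further.
No longer palindromic substring exists; longest length = 6

6
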